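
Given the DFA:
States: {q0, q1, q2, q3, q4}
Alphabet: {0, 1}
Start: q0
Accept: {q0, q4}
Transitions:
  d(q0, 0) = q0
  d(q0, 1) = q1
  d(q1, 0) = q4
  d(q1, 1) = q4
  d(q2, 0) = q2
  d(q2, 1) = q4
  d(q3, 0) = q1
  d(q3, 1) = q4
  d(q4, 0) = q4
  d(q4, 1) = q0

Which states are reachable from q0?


BFS from q0:
  layer 0: {q0}
  layer 1: {q1}
  layer 2: {q4}

{q0, q1, q4}


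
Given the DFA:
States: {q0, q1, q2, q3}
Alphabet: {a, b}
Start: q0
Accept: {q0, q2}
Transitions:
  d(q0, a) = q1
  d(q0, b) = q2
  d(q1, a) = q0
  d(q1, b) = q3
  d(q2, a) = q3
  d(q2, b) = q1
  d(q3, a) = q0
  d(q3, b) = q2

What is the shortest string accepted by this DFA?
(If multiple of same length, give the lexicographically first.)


BFS by string length (lex-first path to each state shown):
  len 0: q0<-""
Found accept state at length 0.

"" (empty string)


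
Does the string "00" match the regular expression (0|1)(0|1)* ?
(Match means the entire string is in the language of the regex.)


|string| = 2; first = '0'; last = '0'

Yes, "00" matches (0|1)(0|1)*


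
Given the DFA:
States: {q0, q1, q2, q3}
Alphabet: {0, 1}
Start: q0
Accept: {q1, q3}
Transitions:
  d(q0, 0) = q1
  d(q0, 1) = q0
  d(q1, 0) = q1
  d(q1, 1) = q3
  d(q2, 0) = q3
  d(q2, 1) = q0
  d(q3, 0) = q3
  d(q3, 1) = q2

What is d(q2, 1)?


Looking up transition d(q2, 1)

q0


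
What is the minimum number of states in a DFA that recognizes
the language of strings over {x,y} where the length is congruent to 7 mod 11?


States track (length) mod 11.
Need 11 states: one per remainder 0..10; accept = remainder 7.

11


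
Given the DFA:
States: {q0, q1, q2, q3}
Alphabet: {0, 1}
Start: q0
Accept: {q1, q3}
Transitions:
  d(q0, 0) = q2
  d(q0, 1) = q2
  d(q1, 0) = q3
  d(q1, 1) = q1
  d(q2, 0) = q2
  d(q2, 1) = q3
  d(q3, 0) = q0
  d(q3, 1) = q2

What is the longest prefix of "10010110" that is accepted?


Run the DFA, marking each prefix where the state is accepting:
  "" -> q0 [reject]
  "1" -> q2 [reject]
  "10" -> q2 [reject]
  "100" -> q2 [reject]
  "1001" -> q3 [accept]
  "10010" -> q0 [reject]
  "100101" -> q2 [reject]
  "1001011" -> q3 [accept]
  "10010110" -> q0 [reject]

"1001011"


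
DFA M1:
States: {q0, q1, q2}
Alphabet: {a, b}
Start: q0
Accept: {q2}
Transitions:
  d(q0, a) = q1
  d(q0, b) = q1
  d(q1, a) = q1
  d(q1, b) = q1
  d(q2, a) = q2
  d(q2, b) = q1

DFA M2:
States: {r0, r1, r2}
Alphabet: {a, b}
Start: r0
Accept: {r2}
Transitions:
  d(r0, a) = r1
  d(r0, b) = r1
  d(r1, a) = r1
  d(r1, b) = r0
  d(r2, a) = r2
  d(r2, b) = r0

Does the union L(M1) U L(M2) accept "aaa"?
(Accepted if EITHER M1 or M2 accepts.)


M1: final=q1 accepted=False
M2: final=r1 accepted=False

No, union rejects (neither accepts)


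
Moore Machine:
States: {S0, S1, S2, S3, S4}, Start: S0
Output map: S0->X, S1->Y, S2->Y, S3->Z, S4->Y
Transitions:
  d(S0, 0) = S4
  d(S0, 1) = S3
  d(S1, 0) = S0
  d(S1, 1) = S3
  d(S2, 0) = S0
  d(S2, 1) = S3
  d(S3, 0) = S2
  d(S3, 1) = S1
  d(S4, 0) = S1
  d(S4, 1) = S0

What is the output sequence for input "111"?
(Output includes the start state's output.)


Start: S0 (output X)
  --1--> S3 (output Z)
  --1--> S1 (output Y)
  --1--> S3 (output Z)

"XZYZ"


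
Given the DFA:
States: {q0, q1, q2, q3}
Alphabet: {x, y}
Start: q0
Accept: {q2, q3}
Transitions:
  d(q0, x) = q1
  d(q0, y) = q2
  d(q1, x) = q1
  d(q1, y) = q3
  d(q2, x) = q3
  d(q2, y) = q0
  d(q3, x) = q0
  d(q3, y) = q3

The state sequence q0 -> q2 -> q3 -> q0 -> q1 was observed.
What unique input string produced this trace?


Trace back each transition to find the symbol:
  q0 --[y]--> q2
  q2 --[x]--> q3
  q3 --[x]--> q0
  q0 --[x]--> q1

"yxxx"


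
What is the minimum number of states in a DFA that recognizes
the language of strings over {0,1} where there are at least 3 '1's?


States: count = 0, 1, ..., 2, and a final '>= 3' state.
Total: 3 + 1 = 4. Accept = '>= 3' state.

4


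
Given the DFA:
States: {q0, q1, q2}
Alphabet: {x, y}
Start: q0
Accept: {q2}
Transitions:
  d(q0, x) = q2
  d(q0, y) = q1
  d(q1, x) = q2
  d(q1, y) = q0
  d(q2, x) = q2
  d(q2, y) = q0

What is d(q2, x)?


Looking up transition d(q2, x)

q2


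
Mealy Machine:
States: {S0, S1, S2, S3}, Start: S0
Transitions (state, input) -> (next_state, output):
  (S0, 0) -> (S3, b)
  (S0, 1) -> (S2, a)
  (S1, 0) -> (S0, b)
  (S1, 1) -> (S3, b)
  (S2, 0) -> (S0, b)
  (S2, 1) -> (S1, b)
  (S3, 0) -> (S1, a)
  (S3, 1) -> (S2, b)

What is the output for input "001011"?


Step-by-step:
  (S0, 0) -> (S3, b)
  (S3, 0) -> (S1, a)
  (S1, 1) -> (S3, b)
  (S3, 0) -> (S1, a)
  (S1, 1) -> (S3, b)
  (S3, 1) -> (S2, b)

"bababb"


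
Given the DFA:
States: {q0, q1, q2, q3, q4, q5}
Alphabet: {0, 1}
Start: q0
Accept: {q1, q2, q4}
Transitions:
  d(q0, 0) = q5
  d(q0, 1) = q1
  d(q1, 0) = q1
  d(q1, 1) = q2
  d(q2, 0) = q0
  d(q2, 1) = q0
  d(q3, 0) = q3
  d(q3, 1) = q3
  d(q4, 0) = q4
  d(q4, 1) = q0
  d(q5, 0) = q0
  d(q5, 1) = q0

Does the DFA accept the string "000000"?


Trace: q0 -> q5 -> q0 -> q5 -> q0 -> q5 -> q0
Final state: q0
Accept states: {q1, q2, q4}

No, rejected (final state q0 is not an accept state)


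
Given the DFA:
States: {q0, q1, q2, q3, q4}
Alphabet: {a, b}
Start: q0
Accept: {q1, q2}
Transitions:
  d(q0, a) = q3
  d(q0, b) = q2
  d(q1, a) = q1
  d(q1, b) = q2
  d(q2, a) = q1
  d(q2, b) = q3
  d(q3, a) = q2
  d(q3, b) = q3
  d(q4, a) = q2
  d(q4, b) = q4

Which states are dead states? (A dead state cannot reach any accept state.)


Forward reachability from each state:
  q0 -> reaches accept state q1 (live)
  q1 -> reaches accept state q1 (live)
  q2 -> reaches accept state q1 (live)
  q3 -> reaches accept state q1 (live)
  q4 -> reaches accept state q1 (live)

None (all states can reach an accept state)


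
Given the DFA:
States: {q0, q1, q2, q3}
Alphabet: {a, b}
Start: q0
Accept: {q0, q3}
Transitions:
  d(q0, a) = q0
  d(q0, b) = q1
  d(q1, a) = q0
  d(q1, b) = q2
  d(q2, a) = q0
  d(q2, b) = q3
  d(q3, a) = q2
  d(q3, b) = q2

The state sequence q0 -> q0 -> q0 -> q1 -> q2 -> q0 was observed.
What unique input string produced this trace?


Trace back each transition to find the symbol:
  q0 --[a]--> q0
  q0 --[a]--> q0
  q0 --[b]--> q1
  q1 --[b]--> q2
  q2 --[a]--> q0

"aabba"


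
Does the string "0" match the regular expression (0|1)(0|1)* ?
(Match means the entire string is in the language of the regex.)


|string| = 1; first = '0'; last = '0'

Yes, "0" matches (0|1)(0|1)*


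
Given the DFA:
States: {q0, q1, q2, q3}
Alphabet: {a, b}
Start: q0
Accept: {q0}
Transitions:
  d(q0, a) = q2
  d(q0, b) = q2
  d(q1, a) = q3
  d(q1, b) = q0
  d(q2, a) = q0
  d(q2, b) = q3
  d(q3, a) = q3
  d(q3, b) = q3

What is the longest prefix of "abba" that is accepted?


Run the DFA, marking each prefix where the state is accepting:
  "" -> q0 [accept]
  "a" -> q2 [reject]
  "ab" -> q3 [reject]
  "abb" -> q3 [reject]
  "abba" -> q3 [reject]

""


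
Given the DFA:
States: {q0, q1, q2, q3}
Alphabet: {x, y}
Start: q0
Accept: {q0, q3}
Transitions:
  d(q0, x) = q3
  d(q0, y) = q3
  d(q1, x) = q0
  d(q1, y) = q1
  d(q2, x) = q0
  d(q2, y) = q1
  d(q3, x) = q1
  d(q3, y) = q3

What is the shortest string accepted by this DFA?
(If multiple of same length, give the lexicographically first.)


BFS by string length (lex-first path to each state shown):
  len 0: q0<-""
Found accept state at length 0.

"" (empty string)


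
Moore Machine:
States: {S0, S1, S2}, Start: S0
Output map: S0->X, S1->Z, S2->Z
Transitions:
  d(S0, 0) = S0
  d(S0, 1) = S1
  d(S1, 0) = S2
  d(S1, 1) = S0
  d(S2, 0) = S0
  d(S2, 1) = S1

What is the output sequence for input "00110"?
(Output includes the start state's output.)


Start: S0 (output X)
  --0--> S0 (output X)
  --0--> S0 (output X)
  --1--> S1 (output Z)
  --1--> S0 (output X)
  --0--> S0 (output X)

"XXXZXX"


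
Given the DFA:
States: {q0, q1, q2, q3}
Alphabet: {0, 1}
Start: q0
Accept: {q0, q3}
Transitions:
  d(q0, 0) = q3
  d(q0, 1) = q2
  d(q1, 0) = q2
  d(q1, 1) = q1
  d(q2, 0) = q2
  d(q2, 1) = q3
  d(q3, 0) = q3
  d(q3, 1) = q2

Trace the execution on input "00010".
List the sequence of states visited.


Input: 00010
d(q0, 0) = q3
d(q3, 0) = q3
d(q3, 0) = q3
d(q3, 1) = q2
d(q2, 0) = q2


q0 -> q3 -> q3 -> q3 -> q2 -> q2


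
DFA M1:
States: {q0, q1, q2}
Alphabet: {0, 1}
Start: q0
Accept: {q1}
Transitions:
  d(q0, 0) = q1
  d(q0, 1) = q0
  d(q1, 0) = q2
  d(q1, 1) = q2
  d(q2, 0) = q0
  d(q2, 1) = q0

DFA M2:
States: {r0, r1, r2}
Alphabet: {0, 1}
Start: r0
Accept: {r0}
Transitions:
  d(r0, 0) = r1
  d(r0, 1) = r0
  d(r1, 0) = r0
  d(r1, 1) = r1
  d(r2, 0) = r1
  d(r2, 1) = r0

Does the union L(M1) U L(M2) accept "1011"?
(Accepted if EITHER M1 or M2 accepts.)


M1: final=q0 accepted=False
M2: final=r1 accepted=False

No, union rejects (neither accepts)


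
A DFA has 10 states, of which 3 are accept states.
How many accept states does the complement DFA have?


Complement swaps accept and non-accept states.
10 - 3 = 7

7


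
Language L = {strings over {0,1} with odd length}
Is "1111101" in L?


length = 7; 7 mod 2 = 1

Yes, "1111101" is in L


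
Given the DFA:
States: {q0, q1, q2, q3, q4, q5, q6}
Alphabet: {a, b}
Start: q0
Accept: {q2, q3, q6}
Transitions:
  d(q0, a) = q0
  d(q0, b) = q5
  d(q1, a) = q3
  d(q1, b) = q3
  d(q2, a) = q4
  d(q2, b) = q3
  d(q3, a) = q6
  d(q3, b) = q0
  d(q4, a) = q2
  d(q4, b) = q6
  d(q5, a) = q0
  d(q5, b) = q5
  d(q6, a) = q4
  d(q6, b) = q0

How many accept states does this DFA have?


Accept states listed: {q2, q3, q6}
Counting: q2(1) q3(2) q6(3)

3


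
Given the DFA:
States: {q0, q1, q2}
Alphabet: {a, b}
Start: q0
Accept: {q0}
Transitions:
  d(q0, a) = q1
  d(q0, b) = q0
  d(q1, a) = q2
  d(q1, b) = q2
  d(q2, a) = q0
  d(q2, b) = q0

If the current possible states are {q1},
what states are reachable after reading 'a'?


Apply transition on 'a' from each current state:
  d(q1, a) = q2

{q2}


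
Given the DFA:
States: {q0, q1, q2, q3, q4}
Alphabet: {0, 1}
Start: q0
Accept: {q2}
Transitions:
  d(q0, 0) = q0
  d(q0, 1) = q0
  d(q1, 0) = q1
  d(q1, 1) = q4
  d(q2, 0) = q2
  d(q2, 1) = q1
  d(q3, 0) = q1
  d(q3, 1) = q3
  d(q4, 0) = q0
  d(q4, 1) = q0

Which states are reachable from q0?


BFS from q0:
  layer 0: {q0}

{q0}


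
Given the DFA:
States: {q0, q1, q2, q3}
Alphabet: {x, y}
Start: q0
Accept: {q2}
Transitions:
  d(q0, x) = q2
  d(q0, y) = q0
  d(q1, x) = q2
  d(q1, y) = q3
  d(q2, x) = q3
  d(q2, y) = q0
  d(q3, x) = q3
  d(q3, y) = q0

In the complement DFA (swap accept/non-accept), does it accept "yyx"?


Trace: q0 -> q0 -> q0 -> q2
Final: q2
Original accept: {q2}
Complement: q2 is in original accept

No, complement rejects (original accepts)


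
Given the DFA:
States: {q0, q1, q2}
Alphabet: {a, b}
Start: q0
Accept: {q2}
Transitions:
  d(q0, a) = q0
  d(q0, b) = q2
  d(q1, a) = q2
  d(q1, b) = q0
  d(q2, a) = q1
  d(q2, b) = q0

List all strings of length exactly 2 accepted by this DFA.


All strings of length 2: 4 total
Accepted: 1

"ab"


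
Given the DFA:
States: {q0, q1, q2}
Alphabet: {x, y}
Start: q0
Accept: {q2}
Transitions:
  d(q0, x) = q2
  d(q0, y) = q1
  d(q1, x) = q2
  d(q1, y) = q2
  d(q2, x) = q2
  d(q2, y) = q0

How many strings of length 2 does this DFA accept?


Enumerating all length-2 strings:
  "xx" -> q2 [accept]
  "xy" -> q0 [reject]
  "yx" -> q2 [accept]
  "yy" -> q2 [accept]

3 out of 4


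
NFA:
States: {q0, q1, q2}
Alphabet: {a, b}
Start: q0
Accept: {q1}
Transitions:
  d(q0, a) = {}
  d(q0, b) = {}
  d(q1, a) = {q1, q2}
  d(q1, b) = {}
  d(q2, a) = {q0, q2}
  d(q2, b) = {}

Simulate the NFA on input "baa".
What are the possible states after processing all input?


Start: {q0}
  --b--> {}
  --a--> {}
  --a--> {}

{} (empty set, no valid transitions)


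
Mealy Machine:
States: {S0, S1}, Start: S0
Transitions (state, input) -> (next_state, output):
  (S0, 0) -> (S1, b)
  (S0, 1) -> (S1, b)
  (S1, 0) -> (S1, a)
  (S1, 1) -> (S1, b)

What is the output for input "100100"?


Step-by-step:
  (S0, 1) -> (S1, b)
  (S1, 0) -> (S1, a)
  (S1, 0) -> (S1, a)
  (S1, 1) -> (S1, b)
  (S1, 0) -> (S1, a)
  (S1, 0) -> (S1, a)

"baabaa"


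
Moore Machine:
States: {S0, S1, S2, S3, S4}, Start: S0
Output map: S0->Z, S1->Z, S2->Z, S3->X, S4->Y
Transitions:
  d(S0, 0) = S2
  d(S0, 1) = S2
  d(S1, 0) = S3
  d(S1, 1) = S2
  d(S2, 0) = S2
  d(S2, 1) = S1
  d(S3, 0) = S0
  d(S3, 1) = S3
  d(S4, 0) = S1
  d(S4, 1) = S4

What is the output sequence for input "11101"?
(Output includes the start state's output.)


Start: S0 (output Z)
  --1--> S2 (output Z)
  --1--> S1 (output Z)
  --1--> S2 (output Z)
  --0--> S2 (output Z)
  --1--> S1 (output Z)

"ZZZZZZ"


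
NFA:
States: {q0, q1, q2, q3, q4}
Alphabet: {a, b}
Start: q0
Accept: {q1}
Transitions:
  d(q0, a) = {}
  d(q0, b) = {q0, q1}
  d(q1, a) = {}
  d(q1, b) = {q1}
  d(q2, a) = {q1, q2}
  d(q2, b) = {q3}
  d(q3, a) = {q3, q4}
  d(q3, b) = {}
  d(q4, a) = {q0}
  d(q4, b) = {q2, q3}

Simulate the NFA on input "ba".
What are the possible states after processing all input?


Start: {q0}
  --b--> {q0, q1}
  --a--> {}

{} (empty set, no valid transitions)


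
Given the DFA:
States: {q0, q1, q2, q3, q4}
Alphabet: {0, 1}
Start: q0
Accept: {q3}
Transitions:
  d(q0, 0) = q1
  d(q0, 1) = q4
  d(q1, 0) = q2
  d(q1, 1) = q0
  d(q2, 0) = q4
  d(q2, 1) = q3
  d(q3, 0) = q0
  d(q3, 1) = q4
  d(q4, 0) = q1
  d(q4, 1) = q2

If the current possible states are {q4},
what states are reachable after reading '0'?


Apply transition on '0' from each current state:
  d(q4, 0) = q1

{q1}


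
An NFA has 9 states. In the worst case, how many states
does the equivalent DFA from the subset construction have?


Subset construction: one DFA state per subset of NFA states.
2^9 = 512

512


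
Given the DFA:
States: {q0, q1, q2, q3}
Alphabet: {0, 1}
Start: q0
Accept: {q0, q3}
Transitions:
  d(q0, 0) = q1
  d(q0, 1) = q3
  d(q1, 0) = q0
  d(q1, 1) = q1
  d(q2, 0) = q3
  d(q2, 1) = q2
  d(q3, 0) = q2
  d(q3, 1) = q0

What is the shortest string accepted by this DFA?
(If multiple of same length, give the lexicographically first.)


BFS by string length (lex-first path to each state shown):
  len 0: q0<-""
Found accept state at length 0.

"" (empty string)


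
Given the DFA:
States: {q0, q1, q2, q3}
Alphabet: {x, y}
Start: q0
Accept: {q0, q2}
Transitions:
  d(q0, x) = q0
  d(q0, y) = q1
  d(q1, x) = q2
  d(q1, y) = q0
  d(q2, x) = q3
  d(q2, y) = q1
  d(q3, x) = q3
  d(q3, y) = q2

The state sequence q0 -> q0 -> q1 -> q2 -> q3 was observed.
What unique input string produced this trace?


Trace back each transition to find the symbol:
  q0 --[x]--> q0
  q0 --[y]--> q1
  q1 --[x]--> q2
  q2 --[x]--> q3

"xyxx"


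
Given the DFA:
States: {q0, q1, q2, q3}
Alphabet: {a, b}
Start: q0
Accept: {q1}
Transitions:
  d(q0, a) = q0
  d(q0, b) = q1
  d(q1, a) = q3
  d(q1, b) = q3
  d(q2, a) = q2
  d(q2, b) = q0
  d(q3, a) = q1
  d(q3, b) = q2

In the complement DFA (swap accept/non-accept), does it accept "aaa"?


Trace: q0 -> q0 -> q0 -> q0
Final: q0
Original accept: {q1}
Complement: q0 is not in original accept

Yes, complement accepts (original rejects)


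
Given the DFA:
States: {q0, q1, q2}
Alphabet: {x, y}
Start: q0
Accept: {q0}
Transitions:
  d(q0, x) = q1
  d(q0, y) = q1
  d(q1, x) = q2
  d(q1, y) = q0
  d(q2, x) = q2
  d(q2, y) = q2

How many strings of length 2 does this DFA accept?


Enumerating all length-2 strings:
  "xx" -> q2 [reject]
  "xy" -> q0 [accept]
  "yx" -> q2 [reject]
  "yy" -> q0 [accept]

2 out of 4


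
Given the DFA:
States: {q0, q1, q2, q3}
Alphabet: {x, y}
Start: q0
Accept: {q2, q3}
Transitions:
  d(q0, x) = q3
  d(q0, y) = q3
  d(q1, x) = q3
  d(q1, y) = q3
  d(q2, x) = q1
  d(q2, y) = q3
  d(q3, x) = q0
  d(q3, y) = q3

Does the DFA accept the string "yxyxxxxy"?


Trace: q0 -> q3 -> q0 -> q3 -> q0 -> q3 -> q0 -> q3 -> q3
Final state: q3
Accept states: {q2, q3}

Yes, accepted (final state q3 is an accept state)


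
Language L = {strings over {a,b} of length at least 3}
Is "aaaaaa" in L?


length = 6

Yes, "aaaaaa" is in L


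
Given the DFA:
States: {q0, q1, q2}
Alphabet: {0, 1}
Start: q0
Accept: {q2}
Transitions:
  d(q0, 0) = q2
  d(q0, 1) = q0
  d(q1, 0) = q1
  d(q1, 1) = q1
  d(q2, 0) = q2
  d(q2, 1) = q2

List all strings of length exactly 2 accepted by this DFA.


All strings of length 2: 4 total
Accepted: 3

"00", "01", "10"


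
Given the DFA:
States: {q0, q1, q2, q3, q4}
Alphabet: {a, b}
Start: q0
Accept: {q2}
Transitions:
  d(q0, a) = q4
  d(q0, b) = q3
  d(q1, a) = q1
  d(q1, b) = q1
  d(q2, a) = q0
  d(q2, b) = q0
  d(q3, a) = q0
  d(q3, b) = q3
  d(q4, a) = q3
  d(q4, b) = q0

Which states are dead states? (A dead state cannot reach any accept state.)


Forward reachability from each state:
  q0 -> reaches {q0, q3, q4}, no accept state (dead)
  q1 -> reaches {q1}, no accept state (dead)
  q2 -> reaches accept state q2 (live)
  q3 -> reaches {q0, q3, q4}, no accept state (dead)
  q4 -> reaches {q0, q3, q4}, no accept state (dead)

{q0, q1, q3, q4}


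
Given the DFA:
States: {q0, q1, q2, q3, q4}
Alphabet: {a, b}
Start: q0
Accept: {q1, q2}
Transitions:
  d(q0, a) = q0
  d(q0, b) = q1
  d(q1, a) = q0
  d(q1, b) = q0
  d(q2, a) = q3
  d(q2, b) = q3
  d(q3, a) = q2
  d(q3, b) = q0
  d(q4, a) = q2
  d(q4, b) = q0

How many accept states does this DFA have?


Accept states listed: {q1, q2}
Counting: q1(1) q2(2)

2


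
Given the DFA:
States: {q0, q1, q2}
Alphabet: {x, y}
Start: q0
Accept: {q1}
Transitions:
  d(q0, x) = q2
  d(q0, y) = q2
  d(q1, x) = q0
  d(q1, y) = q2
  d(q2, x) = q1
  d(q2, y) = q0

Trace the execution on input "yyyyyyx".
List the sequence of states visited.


Input: yyyyyyx
d(q0, y) = q2
d(q2, y) = q0
d(q0, y) = q2
d(q2, y) = q0
d(q0, y) = q2
d(q2, y) = q0
d(q0, x) = q2


q0 -> q2 -> q0 -> q2 -> q0 -> q2 -> q0 -> q2


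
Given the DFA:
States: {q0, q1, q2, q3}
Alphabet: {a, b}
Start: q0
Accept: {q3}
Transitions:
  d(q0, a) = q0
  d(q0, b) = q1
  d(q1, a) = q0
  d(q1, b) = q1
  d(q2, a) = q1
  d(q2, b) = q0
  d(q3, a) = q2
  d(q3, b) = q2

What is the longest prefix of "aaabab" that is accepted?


Run the DFA, marking each prefix where the state is accepting:
  "" -> q0 [reject]
  "a" -> q0 [reject]
  "aa" -> q0 [reject]
  "aaa" -> q0 [reject]
  "aaab" -> q1 [reject]
  "aaaba" -> q0 [reject]
  "aaabab" -> q1 [reject]

No prefix is accepted


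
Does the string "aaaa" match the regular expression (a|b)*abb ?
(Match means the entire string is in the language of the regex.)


|string| = 4; first = 'a'; last = 'a'

No, "aaaa" does not match (a|b)*abb


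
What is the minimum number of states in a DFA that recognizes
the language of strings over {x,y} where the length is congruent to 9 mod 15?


States track (length) mod 15.
Need 15 states: one per remainder 0..14; accept = remainder 9.

15


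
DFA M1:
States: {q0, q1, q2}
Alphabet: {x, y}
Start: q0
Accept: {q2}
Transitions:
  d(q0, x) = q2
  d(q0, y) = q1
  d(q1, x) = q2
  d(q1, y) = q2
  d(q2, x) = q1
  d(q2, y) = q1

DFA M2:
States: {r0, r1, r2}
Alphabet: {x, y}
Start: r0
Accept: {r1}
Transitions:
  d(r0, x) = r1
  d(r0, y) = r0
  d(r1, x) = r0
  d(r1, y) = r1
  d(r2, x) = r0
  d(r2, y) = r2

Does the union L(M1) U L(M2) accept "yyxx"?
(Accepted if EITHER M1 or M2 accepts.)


M1: final=q2 accepted=True
M2: final=r0 accepted=False

Yes, union accepts


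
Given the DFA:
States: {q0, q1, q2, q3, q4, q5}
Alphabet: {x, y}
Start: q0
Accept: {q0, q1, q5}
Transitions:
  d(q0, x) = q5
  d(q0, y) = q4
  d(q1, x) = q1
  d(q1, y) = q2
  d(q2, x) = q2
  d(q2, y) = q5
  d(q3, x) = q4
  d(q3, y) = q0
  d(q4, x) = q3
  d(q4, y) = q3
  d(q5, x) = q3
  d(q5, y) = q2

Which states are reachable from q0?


BFS from q0:
  layer 0: {q0}
  layer 1: {q4, q5}
  layer 2: {q2, q3}

{q0, q2, q3, q4, q5}


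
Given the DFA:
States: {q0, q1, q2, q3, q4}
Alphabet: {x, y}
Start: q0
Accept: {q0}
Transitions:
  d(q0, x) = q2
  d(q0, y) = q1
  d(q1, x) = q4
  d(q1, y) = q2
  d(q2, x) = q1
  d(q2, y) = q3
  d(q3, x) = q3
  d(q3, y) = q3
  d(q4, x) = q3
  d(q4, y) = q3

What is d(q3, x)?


Looking up transition d(q3, x)

q3


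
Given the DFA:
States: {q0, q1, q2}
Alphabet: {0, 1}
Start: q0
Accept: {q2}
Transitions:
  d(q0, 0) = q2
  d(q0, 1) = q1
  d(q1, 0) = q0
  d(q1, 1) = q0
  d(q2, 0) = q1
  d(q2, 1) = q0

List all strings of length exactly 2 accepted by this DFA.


All strings of length 2: 4 total
Accepted: 0

None


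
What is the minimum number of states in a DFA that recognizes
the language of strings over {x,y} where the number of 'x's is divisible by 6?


States track (count of 'x') mod 6.
Need 6 states: one per remainder 0..5; accept = remainder 0.

6


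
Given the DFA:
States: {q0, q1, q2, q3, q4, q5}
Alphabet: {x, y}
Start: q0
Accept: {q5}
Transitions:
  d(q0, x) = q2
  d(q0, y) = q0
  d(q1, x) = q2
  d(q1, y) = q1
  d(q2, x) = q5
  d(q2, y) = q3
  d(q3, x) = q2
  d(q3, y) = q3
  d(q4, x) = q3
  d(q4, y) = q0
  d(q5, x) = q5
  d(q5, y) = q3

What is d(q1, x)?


Looking up transition d(q1, x)

q2


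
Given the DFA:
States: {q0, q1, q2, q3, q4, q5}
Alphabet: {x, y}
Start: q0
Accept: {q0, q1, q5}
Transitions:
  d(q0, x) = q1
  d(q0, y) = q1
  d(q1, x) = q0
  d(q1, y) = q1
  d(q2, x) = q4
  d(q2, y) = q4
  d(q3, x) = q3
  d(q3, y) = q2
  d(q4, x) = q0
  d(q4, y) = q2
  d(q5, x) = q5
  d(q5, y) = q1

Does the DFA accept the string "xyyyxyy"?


Trace: q0 -> q1 -> q1 -> q1 -> q1 -> q0 -> q1 -> q1
Final state: q1
Accept states: {q0, q1, q5}

Yes, accepted (final state q1 is an accept state)


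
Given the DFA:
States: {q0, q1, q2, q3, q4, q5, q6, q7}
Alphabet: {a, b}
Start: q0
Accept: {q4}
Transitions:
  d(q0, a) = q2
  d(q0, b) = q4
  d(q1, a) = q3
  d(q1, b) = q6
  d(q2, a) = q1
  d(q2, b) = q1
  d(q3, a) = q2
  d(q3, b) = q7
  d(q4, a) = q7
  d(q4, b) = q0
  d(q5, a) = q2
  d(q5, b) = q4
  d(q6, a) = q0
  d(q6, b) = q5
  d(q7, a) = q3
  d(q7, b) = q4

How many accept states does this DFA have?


Accept states listed: {q4}
Counting: q4(1)

1


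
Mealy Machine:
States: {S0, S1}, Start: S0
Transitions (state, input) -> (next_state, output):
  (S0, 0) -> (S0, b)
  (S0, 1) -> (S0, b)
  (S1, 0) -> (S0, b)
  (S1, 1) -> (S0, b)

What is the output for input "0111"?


Step-by-step:
  (S0, 0) -> (S0, b)
  (S0, 1) -> (S0, b)
  (S0, 1) -> (S0, b)
  (S0, 1) -> (S0, b)

"bbbb"


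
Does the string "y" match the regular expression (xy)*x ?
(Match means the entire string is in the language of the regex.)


|string| = 1; first = 'y'; last = 'y'

No, "y" does not match (xy)*x


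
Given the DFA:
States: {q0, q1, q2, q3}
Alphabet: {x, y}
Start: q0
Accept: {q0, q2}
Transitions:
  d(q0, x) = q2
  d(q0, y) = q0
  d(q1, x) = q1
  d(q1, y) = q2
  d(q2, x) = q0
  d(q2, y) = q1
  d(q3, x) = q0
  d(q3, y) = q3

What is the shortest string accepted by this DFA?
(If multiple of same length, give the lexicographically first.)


BFS by string length (lex-first path to each state shown):
  len 0: q0<-""
Found accept state at length 0.

"" (empty string)


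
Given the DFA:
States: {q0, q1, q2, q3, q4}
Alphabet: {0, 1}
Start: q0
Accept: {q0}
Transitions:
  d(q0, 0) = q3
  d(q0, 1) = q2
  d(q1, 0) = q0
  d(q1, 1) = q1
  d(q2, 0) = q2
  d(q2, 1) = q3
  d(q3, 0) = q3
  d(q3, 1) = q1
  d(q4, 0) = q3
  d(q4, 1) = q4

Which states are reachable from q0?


BFS from q0:
  layer 0: {q0}
  layer 1: {q2, q3}
  layer 2: {q1}

{q0, q1, q2, q3}


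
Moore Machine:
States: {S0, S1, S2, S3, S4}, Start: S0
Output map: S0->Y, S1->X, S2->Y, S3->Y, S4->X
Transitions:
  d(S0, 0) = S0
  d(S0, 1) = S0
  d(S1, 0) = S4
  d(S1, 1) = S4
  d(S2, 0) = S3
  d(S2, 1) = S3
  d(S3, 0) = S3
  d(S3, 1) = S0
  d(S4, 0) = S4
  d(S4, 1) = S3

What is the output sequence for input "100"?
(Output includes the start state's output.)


Start: S0 (output Y)
  --1--> S0 (output Y)
  --0--> S0 (output Y)
  --0--> S0 (output Y)

"YYYY"


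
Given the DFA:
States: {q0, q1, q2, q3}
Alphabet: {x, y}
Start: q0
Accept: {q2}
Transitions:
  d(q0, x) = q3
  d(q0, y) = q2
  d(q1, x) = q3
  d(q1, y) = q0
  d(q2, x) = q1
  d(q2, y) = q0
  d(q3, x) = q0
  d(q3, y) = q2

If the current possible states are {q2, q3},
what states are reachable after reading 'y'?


Apply transition on 'y' from each current state:
  d(q2, y) = q0
  d(q3, y) = q2

{q0, q2}


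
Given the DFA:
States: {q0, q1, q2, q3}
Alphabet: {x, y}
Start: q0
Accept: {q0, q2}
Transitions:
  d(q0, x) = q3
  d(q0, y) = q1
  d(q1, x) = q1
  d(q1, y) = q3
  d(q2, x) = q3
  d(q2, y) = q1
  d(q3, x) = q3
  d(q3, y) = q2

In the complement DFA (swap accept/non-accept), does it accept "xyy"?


Trace: q0 -> q3 -> q2 -> q1
Final: q1
Original accept: {q0, q2}
Complement: q1 is not in original accept

Yes, complement accepts (original rejects)


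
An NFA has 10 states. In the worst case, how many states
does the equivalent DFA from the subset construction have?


Subset construction: one DFA state per subset of NFA states.
2^10 = 1024

1024


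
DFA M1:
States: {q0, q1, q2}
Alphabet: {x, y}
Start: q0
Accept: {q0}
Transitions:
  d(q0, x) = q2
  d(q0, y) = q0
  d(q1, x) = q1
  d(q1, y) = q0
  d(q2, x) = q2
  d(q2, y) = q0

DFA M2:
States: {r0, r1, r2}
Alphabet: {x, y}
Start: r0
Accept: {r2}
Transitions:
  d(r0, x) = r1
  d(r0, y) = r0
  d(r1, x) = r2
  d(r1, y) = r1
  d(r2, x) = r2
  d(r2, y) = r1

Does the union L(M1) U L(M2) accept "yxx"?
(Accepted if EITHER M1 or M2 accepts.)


M1: final=q2 accepted=False
M2: final=r2 accepted=True

Yes, union accepts


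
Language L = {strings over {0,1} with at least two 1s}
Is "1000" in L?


count('1') = 1

No, "1000" is not in L


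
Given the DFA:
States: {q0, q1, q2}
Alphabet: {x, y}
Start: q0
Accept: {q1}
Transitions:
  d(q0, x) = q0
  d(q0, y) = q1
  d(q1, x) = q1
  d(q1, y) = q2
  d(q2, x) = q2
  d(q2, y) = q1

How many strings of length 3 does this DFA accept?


Enumerating all length-3 strings:
  "xxx" -> q0 [reject]
  "xxy" -> q1 [accept]
  "xyx" -> q1 [accept]
  "xyy" -> q2 [reject]
  "yxx" -> q1 [accept]
  "yxy" -> q2 [reject]
  "yyx" -> q2 [reject]
  "yyy" -> q1 [accept]

4 out of 8


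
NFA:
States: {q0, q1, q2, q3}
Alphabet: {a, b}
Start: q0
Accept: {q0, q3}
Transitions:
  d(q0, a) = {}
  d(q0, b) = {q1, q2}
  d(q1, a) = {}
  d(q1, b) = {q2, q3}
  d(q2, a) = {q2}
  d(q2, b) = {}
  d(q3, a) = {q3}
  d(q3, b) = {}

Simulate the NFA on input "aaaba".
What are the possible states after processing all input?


Start: {q0}
  --a--> {}
  --a--> {}
  --a--> {}
  --b--> {}
  --a--> {}

{} (empty set, no valid transitions)


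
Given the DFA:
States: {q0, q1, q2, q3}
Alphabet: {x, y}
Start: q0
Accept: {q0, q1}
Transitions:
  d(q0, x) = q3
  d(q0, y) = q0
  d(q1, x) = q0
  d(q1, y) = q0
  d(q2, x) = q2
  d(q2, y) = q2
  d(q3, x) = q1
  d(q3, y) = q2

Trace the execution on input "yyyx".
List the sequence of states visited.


Input: yyyx
d(q0, y) = q0
d(q0, y) = q0
d(q0, y) = q0
d(q0, x) = q3


q0 -> q0 -> q0 -> q0 -> q3


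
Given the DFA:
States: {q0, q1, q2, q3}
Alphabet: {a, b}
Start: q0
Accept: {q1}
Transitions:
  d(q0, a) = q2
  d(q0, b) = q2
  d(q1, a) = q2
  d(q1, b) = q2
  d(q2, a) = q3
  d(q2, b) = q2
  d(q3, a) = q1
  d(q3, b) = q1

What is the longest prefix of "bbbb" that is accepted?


Run the DFA, marking each prefix where the state is accepting:
  "" -> q0 [reject]
  "b" -> q2 [reject]
  "bb" -> q2 [reject]
  "bbb" -> q2 [reject]
  "bbbb" -> q2 [reject]

No prefix is accepted


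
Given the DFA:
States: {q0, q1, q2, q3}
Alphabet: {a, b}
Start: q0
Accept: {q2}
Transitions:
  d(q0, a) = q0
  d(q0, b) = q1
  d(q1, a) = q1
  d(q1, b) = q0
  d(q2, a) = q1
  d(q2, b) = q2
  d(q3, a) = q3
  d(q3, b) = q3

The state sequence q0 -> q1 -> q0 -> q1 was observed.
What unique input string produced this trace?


Trace back each transition to find the symbol:
  q0 --[b]--> q1
  q1 --[b]--> q0
  q0 --[b]--> q1

"bbb"


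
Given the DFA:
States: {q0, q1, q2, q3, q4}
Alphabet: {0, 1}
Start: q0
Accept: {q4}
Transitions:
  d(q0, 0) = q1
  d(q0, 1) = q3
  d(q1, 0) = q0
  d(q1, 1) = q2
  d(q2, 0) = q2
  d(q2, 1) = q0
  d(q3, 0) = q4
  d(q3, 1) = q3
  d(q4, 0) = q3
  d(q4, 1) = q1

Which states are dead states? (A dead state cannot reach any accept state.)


Forward reachability from each state:
  q0 -> reaches accept state q4 (live)
  q1 -> reaches accept state q4 (live)
  q2 -> reaches accept state q4 (live)
  q3 -> reaches accept state q4 (live)
  q4 -> reaches accept state q4 (live)

None (all states can reach an accept state)


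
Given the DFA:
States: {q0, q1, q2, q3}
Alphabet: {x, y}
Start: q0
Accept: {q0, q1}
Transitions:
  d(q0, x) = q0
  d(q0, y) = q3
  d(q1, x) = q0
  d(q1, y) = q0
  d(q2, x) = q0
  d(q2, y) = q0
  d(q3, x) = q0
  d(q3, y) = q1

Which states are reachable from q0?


BFS from q0:
  layer 0: {q0}
  layer 1: {q3}
  layer 2: {q1}

{q0, q1, q3}


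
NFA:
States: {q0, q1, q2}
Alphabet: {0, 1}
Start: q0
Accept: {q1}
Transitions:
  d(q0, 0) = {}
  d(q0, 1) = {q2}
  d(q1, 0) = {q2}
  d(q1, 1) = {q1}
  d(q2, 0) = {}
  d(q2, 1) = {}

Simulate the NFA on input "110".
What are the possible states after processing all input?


Start: {q0}
  --1--> {q2}
  --1--> {}
  --0--> {}

{} (empty set, no valid transitions)


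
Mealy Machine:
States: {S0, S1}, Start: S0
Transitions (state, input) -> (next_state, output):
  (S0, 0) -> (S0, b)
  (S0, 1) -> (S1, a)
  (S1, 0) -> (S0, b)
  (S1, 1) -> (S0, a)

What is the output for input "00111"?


Step-by-step:
  (S0, 0) -> (S0, b)
  (S0, 0) -> (S0, b)
  (S0, 1) -> (S1, a)
  (S1, 1) -> (S0, a)
  (S0, 1) -> (S1, a)

"bbaaa"


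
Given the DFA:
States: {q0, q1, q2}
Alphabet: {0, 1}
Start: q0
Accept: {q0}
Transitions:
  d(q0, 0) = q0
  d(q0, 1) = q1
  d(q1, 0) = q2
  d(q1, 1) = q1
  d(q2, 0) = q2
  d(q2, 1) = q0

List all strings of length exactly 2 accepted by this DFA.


All strings of length 2: 4 total
Accepted: 1

"00"


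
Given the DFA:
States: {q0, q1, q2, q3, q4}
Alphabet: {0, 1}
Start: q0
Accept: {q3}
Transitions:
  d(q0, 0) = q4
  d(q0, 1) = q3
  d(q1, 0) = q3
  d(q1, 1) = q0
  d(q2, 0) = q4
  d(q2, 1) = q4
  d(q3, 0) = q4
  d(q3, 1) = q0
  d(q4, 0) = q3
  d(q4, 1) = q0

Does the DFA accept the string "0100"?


Trace: q0 -> q4 -> q0 -> q4 -> q3
Final state: q3
Accept states: {q3}

Yes, accepted (final state q3 is an accept state)


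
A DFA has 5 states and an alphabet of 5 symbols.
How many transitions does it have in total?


Each state has exactly one transition per symbol.
5 * 5 = 25

25


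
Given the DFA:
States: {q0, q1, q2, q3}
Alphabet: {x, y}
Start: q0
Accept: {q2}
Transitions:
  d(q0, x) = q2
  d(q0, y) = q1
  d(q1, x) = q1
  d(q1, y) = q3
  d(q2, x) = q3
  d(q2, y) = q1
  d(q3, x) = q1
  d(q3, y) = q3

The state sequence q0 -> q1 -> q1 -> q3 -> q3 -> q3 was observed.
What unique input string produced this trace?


Trace back each transition to find the symbol:
  q0 --[y]--> q1
  q1 --[x]--> q1
  q1 --[y]--> q3
  q3 --[y]--> q3
  q3 --[y]--> q3

"yxyyy"


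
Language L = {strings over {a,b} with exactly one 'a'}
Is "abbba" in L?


count('a') = 2

No, "abbba" is not in L


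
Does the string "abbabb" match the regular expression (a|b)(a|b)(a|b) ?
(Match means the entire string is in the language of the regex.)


|string| = 6; first = 'a'; last = 'b'

No, "abbabb" does not match (a|b)(a|b)(a|b)


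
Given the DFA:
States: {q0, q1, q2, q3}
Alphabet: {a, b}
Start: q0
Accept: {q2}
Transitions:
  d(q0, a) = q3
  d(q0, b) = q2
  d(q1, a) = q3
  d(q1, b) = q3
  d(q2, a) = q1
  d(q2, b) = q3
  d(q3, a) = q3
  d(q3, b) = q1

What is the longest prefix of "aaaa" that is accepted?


Run the DFA, marking each prefix where the state is accepting:
  "" -> q0 [reject]
  "a" -> q3 [reject]
  "aa" -> q3 [reject]
  "aaa" -> q3 [reject]
  "aaaa" -> q3 [reject]

No prefix is accepted


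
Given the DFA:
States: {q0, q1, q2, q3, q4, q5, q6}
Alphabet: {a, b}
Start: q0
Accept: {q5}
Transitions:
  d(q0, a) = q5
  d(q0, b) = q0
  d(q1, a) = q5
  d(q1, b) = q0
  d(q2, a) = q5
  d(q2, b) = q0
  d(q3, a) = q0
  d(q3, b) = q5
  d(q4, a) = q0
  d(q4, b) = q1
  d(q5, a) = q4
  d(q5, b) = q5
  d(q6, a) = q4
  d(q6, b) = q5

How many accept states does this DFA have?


Accept states listed: {q5}
Counting: q5(1)

1


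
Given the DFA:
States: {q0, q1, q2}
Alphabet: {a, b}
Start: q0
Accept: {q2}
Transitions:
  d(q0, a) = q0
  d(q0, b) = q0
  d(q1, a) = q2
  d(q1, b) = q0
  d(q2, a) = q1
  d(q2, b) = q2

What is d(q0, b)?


Looking up transition d(q0, b)

q0


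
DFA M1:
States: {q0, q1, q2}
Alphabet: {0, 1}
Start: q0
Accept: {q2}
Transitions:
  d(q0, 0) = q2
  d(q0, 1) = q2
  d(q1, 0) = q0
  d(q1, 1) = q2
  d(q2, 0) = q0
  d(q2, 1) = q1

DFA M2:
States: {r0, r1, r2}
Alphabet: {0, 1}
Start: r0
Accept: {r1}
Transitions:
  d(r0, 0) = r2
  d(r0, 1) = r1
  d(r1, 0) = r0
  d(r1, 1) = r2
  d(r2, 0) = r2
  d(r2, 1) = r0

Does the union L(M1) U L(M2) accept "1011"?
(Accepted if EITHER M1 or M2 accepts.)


M1: final=q1 accepted=False
M2: final=r2 accepted=False

No, union rejects (neither accepts)


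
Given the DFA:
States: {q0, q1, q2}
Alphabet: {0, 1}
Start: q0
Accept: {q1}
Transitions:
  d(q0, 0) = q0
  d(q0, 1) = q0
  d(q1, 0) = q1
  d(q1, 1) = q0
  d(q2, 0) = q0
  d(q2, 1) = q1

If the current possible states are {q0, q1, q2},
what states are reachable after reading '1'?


Apply transition on '1' from each current state:
  d(q0, 1) = q0
  d(q1, 1) = q0
  d(q2, 1) = q1

{q0, q1}


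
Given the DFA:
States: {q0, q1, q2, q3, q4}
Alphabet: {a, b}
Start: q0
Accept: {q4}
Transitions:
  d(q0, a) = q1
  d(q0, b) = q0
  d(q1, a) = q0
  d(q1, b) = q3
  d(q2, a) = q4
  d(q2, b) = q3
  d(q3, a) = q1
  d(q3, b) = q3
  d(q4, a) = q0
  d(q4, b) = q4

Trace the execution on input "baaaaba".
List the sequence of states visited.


Input: baaaaba
d(q0, b) = q0
d(q0, a) = q1
d(q1, a) = q0
d(q0, a) = q1
d(q1, a) = q0
d(q0, b) = q0
d(q0, a) = q1


q0 -> q0 -> q1 -> q0 -> q1 -> q0 -> q0 -> q1


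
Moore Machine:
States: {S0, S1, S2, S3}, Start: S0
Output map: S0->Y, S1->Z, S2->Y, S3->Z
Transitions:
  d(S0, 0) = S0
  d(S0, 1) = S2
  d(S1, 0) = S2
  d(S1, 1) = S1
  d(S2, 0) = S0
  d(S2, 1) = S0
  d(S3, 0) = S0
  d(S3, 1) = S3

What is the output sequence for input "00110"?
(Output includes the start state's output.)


Start: S0 (output Y)
  --0--> S0 (output Y)
  --0--> S0 (output Y)
  --1--> S2 (output Y)
  --1--> S0 (output Y)
  --0--> S0 (output Y)

"YYYYYY"


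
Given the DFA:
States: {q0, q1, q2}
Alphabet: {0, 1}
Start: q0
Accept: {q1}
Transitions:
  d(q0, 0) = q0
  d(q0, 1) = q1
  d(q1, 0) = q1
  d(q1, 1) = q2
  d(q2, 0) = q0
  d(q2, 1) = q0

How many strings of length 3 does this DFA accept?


Enumerating all length-3 strings:
  "000" -> q0 [reject]
  "001" -> q1 [accept]
  "010" -> q1 [accept]
  "011" -> q2 [reject]
  "100" -> q1 [accept]
  "101" -> q2 [reject]
  "110" -> q0 [reject]
  "111" -> q0 [reject]

3 out of 8


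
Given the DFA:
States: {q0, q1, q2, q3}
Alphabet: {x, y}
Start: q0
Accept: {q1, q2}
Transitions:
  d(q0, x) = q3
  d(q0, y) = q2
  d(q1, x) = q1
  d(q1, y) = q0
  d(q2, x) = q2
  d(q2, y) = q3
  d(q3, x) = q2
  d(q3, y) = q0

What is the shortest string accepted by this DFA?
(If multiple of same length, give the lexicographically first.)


BFS by string length (lex-first path to each state shown):
  len 0: q0<-""
  len 1: q2<-"y", q3<-"x"
Found accept state at length 1.

"y"


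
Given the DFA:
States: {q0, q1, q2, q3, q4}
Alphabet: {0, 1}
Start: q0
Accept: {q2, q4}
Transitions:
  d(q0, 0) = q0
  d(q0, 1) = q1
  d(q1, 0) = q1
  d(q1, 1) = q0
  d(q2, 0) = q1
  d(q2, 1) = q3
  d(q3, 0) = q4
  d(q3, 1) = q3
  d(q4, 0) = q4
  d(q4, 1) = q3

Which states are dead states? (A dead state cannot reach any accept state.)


Forward reachability from each state:
  q0 -> reaches {q0, q1}, no accept state (dead)
  q1 -> reaches {q0, q1}, no accept state (dead)
  q2 -> reaches accept state q2 (live)
  q3 -> reaches accept state q4 (live)
  q4 -> reaches accept state q4 (live)

{q0, q1}


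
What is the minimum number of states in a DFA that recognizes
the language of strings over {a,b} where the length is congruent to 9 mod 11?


States track (length) mod 11.
Need 11 states: one per remainder 0..10; accept = remainder 9.

11


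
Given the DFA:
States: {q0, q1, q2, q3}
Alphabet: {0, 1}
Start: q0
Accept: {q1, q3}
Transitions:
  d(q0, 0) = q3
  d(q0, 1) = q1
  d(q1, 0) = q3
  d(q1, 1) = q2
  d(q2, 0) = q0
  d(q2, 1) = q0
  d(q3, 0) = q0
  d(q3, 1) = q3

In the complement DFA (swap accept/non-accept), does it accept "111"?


Trace: q0 -> q1 -> q2 -> q0
Final: q0
Original accept: {q1, q3}
Complement: q0 is not in original accept

Yes, complement accepts (original rejects)


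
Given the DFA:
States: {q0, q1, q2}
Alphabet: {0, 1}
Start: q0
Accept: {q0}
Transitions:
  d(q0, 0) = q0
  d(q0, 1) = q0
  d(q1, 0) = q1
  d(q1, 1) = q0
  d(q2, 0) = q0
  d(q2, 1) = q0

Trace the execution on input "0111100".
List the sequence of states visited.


Input: 0111100
d(q0, 0) = q0
d(q0, 1) = q0
d(q0, 1) = q0
d(q0, 1) = q0
d(q0, 1) = q0
d(q0, 0) = q0
d(q0, 0) = q0


q0 -> q0 -> q0 -> q0 -> q0 -> q0 -> q0 -> q0


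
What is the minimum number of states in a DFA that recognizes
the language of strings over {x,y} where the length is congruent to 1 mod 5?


States track (length) mod 5.
Need 5 states: one per remainder 0..4; accept = remainder 1.

5


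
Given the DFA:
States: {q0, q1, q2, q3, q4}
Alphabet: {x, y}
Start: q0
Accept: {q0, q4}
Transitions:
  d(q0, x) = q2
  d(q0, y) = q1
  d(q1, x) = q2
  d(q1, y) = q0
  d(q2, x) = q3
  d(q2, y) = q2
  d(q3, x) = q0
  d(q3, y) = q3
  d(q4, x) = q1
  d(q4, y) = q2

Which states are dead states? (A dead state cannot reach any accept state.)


Forward reachability from each state:
  q0 -> reaches accept state q0 (live)
  q1 -> reaches accept state q0 (live)
  q2 -> reaches accept state q0 (live)
  q3 -> reaches accept state q0 (live)
  q4 -> reaches accept state q0 (live)

None (all states can reach an accept state)


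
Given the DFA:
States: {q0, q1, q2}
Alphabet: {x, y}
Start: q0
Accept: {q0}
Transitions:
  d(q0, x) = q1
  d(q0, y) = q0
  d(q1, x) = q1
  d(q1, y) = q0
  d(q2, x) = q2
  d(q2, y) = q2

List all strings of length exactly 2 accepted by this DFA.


All strings of length 2: 4 total
Accepted: 2

"xy", "yy"


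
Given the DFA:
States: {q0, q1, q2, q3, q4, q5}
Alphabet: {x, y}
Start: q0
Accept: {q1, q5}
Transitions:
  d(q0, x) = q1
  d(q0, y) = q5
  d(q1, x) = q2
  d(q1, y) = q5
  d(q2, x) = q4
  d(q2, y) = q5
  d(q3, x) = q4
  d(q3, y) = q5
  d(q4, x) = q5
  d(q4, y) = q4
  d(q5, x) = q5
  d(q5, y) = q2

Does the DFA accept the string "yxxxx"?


Trace: q0 -> q5 -> q5 -> q5 -> q5 -> q5
Final state: q5
Accept states: {q1, q5}

Yes, accepted (final state q5 is an accept state)


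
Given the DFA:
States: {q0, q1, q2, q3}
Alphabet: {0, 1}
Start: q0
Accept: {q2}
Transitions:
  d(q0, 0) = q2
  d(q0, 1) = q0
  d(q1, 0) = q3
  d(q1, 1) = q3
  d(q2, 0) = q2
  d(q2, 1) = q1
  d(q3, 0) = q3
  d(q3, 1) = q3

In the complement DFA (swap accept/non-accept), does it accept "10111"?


Trace: q0 -> q0 -> q2 -> q1 -> q3 -> q3
Final: q3
Original accept: {q2}
Complement: q3 is not in original accept

Yes, complement accepts (original rejects)


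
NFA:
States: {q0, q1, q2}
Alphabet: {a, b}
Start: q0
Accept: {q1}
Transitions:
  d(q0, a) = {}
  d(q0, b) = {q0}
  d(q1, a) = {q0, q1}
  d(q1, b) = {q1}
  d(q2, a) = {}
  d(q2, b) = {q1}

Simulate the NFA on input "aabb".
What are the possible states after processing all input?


Start: {q0}
  --a--> {}
  --a--> {}
  --b--> {}
  --b--> {}

{} (empty set, no valid transitions)


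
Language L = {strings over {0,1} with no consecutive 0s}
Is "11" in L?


'00' does not occur

Yes, "11" is in L


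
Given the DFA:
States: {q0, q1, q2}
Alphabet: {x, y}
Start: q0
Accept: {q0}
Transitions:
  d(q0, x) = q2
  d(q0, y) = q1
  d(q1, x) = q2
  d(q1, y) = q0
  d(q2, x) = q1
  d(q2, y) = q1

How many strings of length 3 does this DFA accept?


Enumerating all length-3 strings:
  "xxx" -> q2 [reject]
  "xxy" -> q0 [accept]
  "xyx" -> q2 [reject]
  "xyy" -> q0 [accept]
  "yxx" -> q1 [reject]
  "yxy" -> q1 [reject]
  "yyx" -> q2 [reject]
  "yyy" -> q1 [reject]

2 out of 8
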